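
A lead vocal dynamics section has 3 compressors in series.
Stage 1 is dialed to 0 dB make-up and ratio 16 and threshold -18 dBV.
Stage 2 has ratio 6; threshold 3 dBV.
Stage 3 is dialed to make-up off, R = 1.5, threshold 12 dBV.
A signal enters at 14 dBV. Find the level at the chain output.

-16 dBV

Stage 1: 14 dBV is 32 dB over -18 dBV; at 16:1 that becomes 2 dB over, giving -16 dBV.
Stage 2: below threshold (-16 ≤ 3); passes unchanged; output -16 dBV.
Stage 3: below threshold (-16 ≤ 12); passes unchanged; output -16 dBV.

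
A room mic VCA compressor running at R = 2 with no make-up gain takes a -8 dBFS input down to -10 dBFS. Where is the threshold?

-12 dBFS

Input is 4 dB above T (since output overshoot × R = input overshoot: (-10 − T)·2 = -8 − T gives T = -12 dBFS).
Check: -12 + (-8 − (-12))/2 = -12 + 2 = -10 dBFS. ✓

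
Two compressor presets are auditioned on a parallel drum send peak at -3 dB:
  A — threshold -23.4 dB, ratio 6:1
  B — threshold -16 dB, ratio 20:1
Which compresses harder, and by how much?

A, by 4.65 dB

A: overshoot 20.4 dB → output overshoot 3.4 dB → GR 17 dB.
B: overshoot 13 dB → output overshoot 0.65 dB → GR 12.35 dB.
A reduces 4.65 dB more.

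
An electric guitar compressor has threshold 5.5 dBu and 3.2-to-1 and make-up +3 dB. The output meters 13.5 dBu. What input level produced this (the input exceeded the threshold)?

Remove make-up: 13.5 − 3 = 10.5 dBu.
The compressed level sits 10.5 − 5.5 = 5 dB over threshold.
Input overshoot = R × output overshoot = 16 dB → input = 5.5 + 16 = 21.5 dBu.

21.5 dBu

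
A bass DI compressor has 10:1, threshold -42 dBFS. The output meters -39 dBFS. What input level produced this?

The compressed level sits -39 − (-42) = 3 dB over threshold.
Input overshoot = R × output overshoot = 30 dB → input = -42 + 30 = -12 dBFS.

-12 dBFS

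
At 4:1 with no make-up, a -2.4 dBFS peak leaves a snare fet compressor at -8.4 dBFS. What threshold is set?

Input is 8 dB above T (since output overshoot × R = input overshoot: (-8.4 − T)·4 = -2.4 − T gives T = -10.4 dBFS).
Check: -10.4 + (-2.4 − (-10.4))/4 = -10.4 + 2 = -8.4 dBFS. ✓

-10.4 dBFS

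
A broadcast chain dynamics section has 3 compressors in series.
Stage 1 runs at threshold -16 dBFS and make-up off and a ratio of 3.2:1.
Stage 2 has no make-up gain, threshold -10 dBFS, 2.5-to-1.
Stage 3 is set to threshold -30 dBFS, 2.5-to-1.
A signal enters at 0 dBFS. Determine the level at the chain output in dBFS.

Stage 1: 16 dB above -16 dBFS, reduced 3.2:1 to 5 dB above → -11 dBFS.
Stage 2: below threshold (-11 ≤ -10); passes unchanged; output -11 dBFS.
Stage 3: 19 dB above -30 dBFS, reduced 2.5:1 to 7.6 dB above → -22.4 dBFS.

-22.4 dBFS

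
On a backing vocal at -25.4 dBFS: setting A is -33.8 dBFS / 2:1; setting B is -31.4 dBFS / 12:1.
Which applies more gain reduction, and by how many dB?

B, by 1.3 dB

A: overshoot 8.4 dB → output overshoot 4.2 dB → GR 4.2 dB.
B: overshoot 6 dB → output overshoot 0.5 dB → GR 5.5 dB.
B reduces 1.3 dB more.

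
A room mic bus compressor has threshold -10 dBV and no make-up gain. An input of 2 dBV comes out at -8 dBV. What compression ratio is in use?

Input overshoot = 2 − (-10) = 12 dB; output overshoot = -8 − (-10) = 2 dB.
Ratio = 12 / 2 = 6.

6:1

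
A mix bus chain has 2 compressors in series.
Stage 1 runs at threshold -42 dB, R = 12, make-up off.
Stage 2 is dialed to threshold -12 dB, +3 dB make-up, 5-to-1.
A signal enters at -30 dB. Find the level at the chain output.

Stage 1: 12 dB above -42 dB, reduced 12:1 to 1 dB above → -41 dB.
Stage 2: below threshold (-41 ≤ -12); passes unchanged; make-up brings it to -38 dB.

-38 dB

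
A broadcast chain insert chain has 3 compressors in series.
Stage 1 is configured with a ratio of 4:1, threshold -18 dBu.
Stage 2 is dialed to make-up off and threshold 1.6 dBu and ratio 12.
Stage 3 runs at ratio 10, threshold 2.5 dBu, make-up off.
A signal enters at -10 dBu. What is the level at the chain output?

-16 dBu

Stage 1: overshoot 8 dB → 8/4 = 2 dB → -16 dBu.
Stage 2: below threshold (-16 ≤ 1.6); passes unchanged; output -16 dBu.
Stage 3: -16 dBu is at or below the 2.5 dBu threshold — no compression; output -16 dBu.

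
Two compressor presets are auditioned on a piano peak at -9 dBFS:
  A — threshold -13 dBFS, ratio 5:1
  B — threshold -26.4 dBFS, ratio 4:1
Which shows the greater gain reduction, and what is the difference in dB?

A: overshoot 4 dB → output overshoot 0.8 dB → GR 3.2 dB.
B: overshoot 17.4 dB → output overshoot 4.35 dB → GR 13.05 dB.
Difference: 9.85 dB in favour of B.

B, by 9.85 dB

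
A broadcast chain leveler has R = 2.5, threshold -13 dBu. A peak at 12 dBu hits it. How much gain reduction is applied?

The signal is 25 dB above threshold.
A 2.5:1 ratio leaves 10 dB of that excess.
GR = overshoot in − overshoot out = 25 − 10 = 15 dB.

15 dB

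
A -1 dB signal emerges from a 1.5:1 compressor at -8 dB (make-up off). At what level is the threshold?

-22 dB

Let T be the threshold. Output overshoot = (input overshoot)/R, so -8 − T = (-1 − T)/1.5.
1.5·(-8 − T) = -1 − T → 0.5·T = -12 − (-1) = -11.
T = -11/0.5 = -22 dB.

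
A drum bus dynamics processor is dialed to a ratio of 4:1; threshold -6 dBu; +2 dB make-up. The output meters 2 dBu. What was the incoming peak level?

Remove make-up: 2 − 2 = 0 dBu.
That's 6 dB above the -6 dBu threshold.
Input overshoot = R × output overshoot = 24 dB → input = -6 + 24 = 18 dBu.

18 dBu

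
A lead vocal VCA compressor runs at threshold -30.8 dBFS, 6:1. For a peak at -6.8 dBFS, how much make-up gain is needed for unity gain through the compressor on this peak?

Without make-up, output = threshold + overshoot/6 = -30.8 + 4 = -26.8 dBFS.
Gap to target: 20 dB.

20 dB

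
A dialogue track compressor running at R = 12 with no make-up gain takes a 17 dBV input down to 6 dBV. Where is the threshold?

Gain reduction = 17 − 6 = 11 dB; output overshoot = GR / (R − 1) = 11 / 11 = 1 dB.
Threshold = output − output overshoot = 6 − 1 = 5 dBV.

5 dBV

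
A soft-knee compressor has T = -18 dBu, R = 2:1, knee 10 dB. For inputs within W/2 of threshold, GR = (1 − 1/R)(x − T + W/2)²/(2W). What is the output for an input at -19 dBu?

-19.4 dBu

x − T + W/2 = -19 − (-18) + 5 = 4.
GR = (1 − 1/2) × 4² / 20 = 0.5 × 16 / 20 = 0.4 dB.
Output = -19 − 0.4 = -19.4 dBu.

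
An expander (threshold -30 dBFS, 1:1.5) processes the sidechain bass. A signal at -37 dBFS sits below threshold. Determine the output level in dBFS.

The input is 7 dB below the -30 dBFS threshold.
A 1:1.5 expander multiplies undershoot by 1.5: 7 × 1.5 = 10.5 dB below threshold.
Output = -30 − 10.5 = -40.5 dBFS.

-40.5 dBFS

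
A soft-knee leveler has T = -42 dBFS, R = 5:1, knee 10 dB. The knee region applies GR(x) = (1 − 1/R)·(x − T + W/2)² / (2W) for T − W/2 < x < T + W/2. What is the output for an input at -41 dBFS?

-42.44 dBFS

x − T + W/2 = -41 − (-42) + 5 = 6.
GR = (1 − 1/5) × 6² / 20 = 0.8 × 36 / 20 = 1.44 dB.
Output = -41 − 1.44 = -42.44 dBFS.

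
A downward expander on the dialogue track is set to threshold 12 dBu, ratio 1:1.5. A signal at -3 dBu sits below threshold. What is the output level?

Below threshold, a 1:1.5 expander applies gain = (1.5−1)×(T − x) of attenuation.
(1.5−1) × 15 = 7.5 dB, so output = -3 − 7.5 = -10.5 dBu.

-10.5 dBu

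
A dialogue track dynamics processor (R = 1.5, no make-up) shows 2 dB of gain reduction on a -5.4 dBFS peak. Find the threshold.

-11.4 dBFS

Gain reduction = -5.4 − (-7.4) = 2 dB; output overshoot = GR / (R − 1) = 2 / 0.5 = 4 dB.
Threshold = output − output overshoot = -7.4 − 4 = -11.4 dBFS.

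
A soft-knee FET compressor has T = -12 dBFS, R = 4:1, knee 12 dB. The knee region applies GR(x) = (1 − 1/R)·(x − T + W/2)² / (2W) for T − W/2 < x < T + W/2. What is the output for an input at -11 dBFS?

-12.53125 dBFS

x − T + W/2 = -11 − (-12) + 6 = 7.
GR = (1 − 1/4) × 7² / 24 = 0.75 × 49 / 24 = 1.53125 dB.
Output = -11 − 1.53125 = -12.53125 dBFS.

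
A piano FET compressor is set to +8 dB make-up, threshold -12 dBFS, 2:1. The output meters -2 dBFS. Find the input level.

-8 dBFS

Stripping the +8 dB make-up gives -10 dBFS at the gain stage.
The compressed level sits -10 − (-12) = 2 dB over threshold.
Input overshoot = R × output overshoot = 4 dB → input = -12 + 4 = -8 dBFS.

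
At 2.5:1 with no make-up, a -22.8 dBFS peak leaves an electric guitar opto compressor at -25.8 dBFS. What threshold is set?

Gain reduction = -22.8 − (-25.8) = 3 dB; output overshoot = GR / (R − 1) = 3 / 1.5 = 2 dB.
Threshold = output − output overshoot = -25.8 − 2 = -27.8 dBFS.

-27.8 dBFS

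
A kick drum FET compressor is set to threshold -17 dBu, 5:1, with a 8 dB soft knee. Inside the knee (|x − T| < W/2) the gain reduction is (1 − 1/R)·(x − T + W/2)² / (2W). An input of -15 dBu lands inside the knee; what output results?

x − T + W/2 = -15 − (-17) + 4 = 6.
GR = (1 − 1/5) × 6² / 16 = 0.8 × 36 / 16 = 1.8 dB.
Output = -15 − 1.8 = -16.8 dBu.

-16.8 dBu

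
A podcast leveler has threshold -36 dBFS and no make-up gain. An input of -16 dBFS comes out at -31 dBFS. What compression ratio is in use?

Input overshoot = -16 − (-36) = 20 dB; output overshoot = -31 − (-36) = 5 dB.
Ratio = 20 / 5 = 4.

4:1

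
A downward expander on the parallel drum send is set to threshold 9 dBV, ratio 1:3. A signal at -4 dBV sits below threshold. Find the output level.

-30 dBV

Undershoot = 9 − (-4) = 13 dB.
At 1:3, that expands to 39 dB under threshold.
Output = 9 − 39 = -30 dBV.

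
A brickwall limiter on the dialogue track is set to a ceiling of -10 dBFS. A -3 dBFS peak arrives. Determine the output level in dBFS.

-10 dBFS

At ∞:1, everything above -10 dBFS is held at the ceiling.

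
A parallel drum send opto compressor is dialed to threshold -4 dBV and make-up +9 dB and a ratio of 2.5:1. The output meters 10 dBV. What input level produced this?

8.5 dBV

Remove make-up: 10 − 9 = 1 dBV.
The compressed level sits 1 − (-4) = 5 dB over threshold.
Input overshoot = R × output overshoot = 12.5 dB → input = -4 + 12.5 = 8.5 dBV.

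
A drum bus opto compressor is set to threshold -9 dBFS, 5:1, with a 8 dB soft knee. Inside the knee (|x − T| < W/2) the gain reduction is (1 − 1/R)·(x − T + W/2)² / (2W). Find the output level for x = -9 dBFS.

x − T + W/2 = -9 − (-9) + 4 = 4.
GR = (1 − 1/5) × 4² / 16 = 0.8 × 16 / 16 = 0.8 dB.
Output = -9 − 0.8 = -9.8 dBFS.

-9.8 dBFS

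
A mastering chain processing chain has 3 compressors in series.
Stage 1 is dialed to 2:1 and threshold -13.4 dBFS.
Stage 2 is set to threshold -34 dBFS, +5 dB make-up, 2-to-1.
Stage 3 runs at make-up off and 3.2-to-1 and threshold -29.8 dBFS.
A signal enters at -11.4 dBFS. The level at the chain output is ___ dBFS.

-26.175 dBFS

Stage 1: 2 dB above -13.4 dBFS, reduced 2:1 to 1 dB above → -12.4 dBFS.
Stage 2: -12.4 dBFS is 21.6 dB over -34 dBFS; at 2:1 that becomes 10.8 dB over, giving -23.2 dBFS; +5 dB make-up → -18.2 dBFS.
Stage 3: 11.6 dB above -29.8 dBFS, reduced 3.2:1 to 3.625 dB above → -26.175 dBFS.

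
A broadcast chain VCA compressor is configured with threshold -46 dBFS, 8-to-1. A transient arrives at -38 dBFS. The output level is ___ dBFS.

-38 dBFS sits 8 dB over threshold.
At 8:1 the overshoot is divided by 8, leaving 1 dB above threshold.
That puts the output at -45 dBFS.

-45 dBFS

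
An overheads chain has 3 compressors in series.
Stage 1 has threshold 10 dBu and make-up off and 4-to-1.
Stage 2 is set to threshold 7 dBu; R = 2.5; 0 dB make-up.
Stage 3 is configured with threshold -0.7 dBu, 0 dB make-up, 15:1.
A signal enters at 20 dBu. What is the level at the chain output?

-0.04 dBu

Stage 1: 10 dB above 10 dBu, reduced 4:1 to 2.5 dB above → 12.5 dBu.
Stage 2: 5.5 dB above 7 dBu, reduced 2.5:1 to 2.2 dB above → 9.2 dBu.
Stage 3: 9.9 dB above -0.7 dBu, reduced 15:1 to 0.66 dB above → -0.04 dBu.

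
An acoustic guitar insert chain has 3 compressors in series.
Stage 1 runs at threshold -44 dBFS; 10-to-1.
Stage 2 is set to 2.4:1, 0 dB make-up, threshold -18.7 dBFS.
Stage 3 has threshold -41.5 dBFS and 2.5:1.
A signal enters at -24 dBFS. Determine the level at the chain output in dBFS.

Stage 1: 20 dB above -44 dBFS, reduced 10:1 to 2 dB above → -42 dBFS.
Stage 2: -42 dBFS ≤ -18.7 dBFS, so stage 2 doesn't engage; output -42 dBFS.
Stage 3: below threshold (-42 ≤ -41.5); passes unchanged; output -42 dBFS.

-42 dBFS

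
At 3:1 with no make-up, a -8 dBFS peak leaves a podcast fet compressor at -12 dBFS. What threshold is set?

Input is 6 dB above T (since output overshoot × R = input overshoot: (-12 − T)·3 = -8 − T gives T = -14 dBFS).
Check: -14 + (-8 − (-14))/3 = -14 + 2 = -12 dBFS. ✓

-14 dBFS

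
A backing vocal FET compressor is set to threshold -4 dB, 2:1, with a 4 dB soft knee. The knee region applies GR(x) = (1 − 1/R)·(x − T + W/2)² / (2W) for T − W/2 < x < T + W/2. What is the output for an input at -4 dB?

-4.25 dB

x − T + W/2 = -4 − (-4) + 2 = 2.
GR = (1 − 1/2) × 2² / 8 = 0.5 × 4 / 8 = 0.25 dB.
Output = -4 − 0.25 = -4.25 dB.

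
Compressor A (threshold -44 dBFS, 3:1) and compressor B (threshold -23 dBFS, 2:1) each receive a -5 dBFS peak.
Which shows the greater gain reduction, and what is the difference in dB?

A, by 17 dB

A: GR = 39 − 39/3 = 26 dB.
B: GR = 18 − 18/2 = 9 dB.
A applies 17 dB more gain reduction.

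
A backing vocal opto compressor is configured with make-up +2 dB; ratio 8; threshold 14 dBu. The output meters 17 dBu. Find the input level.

22 dBu

Before make-up, the level was 17 − 2 = 15 dBu.
The compressed level sits 15 − 14 = 1 dB over threshold.
Before 8:1 compression the overshoot was 1 × 8 = 8 dB, so input = 14 + 8 = 22 dBu.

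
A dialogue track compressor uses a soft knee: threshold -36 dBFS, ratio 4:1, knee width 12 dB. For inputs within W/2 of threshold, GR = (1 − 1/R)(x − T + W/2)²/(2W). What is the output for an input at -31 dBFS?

x − T + W/2 = -31 − (-36) + 6 = 11.
GR = (1 − 1/4) × 11² / 24 = 0.75 × 121 / 24 = 3.78125 dB.
Output = -31 − 3.78125 = -34.78125 dBFS.

-34.78125 dBFS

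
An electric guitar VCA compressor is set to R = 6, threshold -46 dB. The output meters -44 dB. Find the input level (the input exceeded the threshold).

That's 2 dB above the -46 dB threshold.
Undo the ratio: input overshoot = 2 × 6 = 12 dB, giving input = -34 dB.

-34 dB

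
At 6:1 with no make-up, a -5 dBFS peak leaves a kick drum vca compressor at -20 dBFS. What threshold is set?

Let T be the threshold. Output overshoot = (input overshoot)/R, so -20 − T = (-5 − T)/6.
6·(-20 − T) = -5 − T → 5·T = -120 − (-5) = -115.
T = -115/5 = -23 dBFS.

-23 dBFS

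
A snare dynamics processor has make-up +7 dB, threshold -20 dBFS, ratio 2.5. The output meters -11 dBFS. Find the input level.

-15 dBFS

Remove make-up: -11 − 7 = -18 dBFS.
Post-compression overshoot = -18 − (-20) = 2 dB.
Input overshoot = R × output overshoot = 5 dB → input = -20 + 5 = -15 dBFS.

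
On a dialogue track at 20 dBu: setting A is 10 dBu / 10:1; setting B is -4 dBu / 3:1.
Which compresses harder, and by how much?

A: 10 dB over, compressed to 1 dB over, so 9 dB of GR.
B: 24 dB over, compressed to 8 dB over, so 16 dB of GR.
B applies 7 dB more gain reduction.

B, by 7 dB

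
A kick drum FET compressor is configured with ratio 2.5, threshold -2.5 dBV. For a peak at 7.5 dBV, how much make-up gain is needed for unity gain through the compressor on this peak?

Overshoot 10 dB → 10/2.5 = 4 dB after compression, so the compressed level is -2.5 + 4 = 1.5 dBV.
Make-up = target − compressed = 7.5 − 1.5 = 6 dB.

6 dB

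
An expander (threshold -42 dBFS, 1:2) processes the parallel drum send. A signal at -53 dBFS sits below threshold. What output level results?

Undershoot = (-42) − (-53) = 11 dB.
At 1:2, that expands to 22 dB under threshold.
Output = -42 − 22 = -64 dBFS.

-64 dBFS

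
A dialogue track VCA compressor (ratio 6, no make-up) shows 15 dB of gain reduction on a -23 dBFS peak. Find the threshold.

Let T be the threshold. Output overshoot = (input overshoot)/R, so -38 − T = (-23 − T)/6.
6·(-38 − T) = -23 − T → 5·T = -228 − (-23) = -205.
T = -205/5 = -41 dBFS.

-41 dBFS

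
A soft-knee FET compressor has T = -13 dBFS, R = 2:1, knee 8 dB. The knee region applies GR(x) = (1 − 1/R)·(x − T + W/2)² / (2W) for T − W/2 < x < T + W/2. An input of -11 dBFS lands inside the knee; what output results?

x − T + W/2 = -11 − (-13) + 4 = 6.
GR = (1 − 1/2) × 6² / 16 = 0.5 × 36 / 16 = 1.125 dB.
Output = -11 − 1.125 = -12.125 dBFS.

-12.125 dBFS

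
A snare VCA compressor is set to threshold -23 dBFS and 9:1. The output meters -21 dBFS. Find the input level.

-5 dBFS

The compressed level sits -21 − (-23) = 2 dB over threshold.
Undo the ratio: input overshoot = 2 × 9 = 18 dB, giving input = -5 dBFS.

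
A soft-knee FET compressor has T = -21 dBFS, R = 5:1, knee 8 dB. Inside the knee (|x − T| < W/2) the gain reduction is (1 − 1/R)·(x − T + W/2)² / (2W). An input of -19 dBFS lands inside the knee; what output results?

x − T + W/2 = -19 − (-21) + 4 = 6.
GR = (1 − 1/5) × 6² / 16 = 0.8 × 36 / 16 = 1.8 dB.
Output = -19 − 1.8 = -20.8 dBFS.

-20.8 dBFS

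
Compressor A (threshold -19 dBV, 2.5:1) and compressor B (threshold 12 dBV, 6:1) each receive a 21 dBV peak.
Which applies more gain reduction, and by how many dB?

A: 40 dB over, compressed to 16 dB over, so 24 dB of GR.
B: 9 dB over, compressed to 1.5 dB over, so 7.5 dB of GR.
A reduces 16.5 dB more.

A, by 16.5 dB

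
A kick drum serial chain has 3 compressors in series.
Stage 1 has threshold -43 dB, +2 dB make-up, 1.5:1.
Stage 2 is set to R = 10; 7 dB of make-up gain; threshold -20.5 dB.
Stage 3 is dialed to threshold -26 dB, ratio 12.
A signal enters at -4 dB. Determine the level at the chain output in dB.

Stage 1: overshoot 39 dB → 39/1.5 = 26 dB → -17 dB; +2 dB make-up → -15 dB.
Stage 2: 5.5 dB above -20.5 dB, reduced 10:1 to 0.55 dB above → -19.95 dB; +7 dB make-up → -12.95 dB.
Stage 3: 13.05 dB above -26 dB, reduced 12:1 to 1.0875 dB above → -24.9125 dB.

-24.9125 dB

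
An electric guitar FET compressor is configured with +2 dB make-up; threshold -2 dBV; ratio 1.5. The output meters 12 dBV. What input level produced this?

Remove make-up: 12 − 2 = 10 dBV.
That's 12 dB above the -2 dBV threshold.
Input overshoot = R × output overshoot = 18 dB → input = -2 + 18 = 16 dBV.

16 dBV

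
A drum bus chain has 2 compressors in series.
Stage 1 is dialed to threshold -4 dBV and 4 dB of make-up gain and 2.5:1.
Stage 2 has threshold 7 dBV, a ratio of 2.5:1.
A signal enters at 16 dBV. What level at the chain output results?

Stage 1: 20 dB above -4 dBV, reduced 2.5:1 to 8 dB above → 4 dBV; +4 dB make-up → 8 dBV.
Stage 2: 1 dB above 7 dBV, reduced 2.5:1 to 0.4 dB above → 7.4 dBV.

7.4 dBV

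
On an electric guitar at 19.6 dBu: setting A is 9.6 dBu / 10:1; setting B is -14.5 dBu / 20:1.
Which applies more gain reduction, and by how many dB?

A: 10 dB over, compressed to 1 dB over, so 9 dB of GR.
B: 34.1 dB over, compressed to 1.705 dB over, so 32.395 dB of GR.
B applies 23.395 dB more gain reduction.

B, by 23.395 dB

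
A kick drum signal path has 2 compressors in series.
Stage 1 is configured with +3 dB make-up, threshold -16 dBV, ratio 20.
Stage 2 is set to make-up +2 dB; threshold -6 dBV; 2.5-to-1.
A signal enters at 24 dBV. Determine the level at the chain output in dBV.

-9 dBV

Stage 1: 40 dB above -16 dBV, reduced 20:1 to 2 dB above → -14 dBV; +3 dB make-up → -11 dBV.
Stage 2: below threshold (-11 ≤ -6); passes unchanged; make-up brings it to -9 dBV.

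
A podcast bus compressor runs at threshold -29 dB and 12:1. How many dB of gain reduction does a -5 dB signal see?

22 dB

-5 dB exceeds the threshold by 24 dB.
A 12:1 ratio leaves 2 dB of that excess.
GR = overshoot in − overshoot out = 24 − 2 = 22 dB.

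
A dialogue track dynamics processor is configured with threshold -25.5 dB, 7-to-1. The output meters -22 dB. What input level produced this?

That's 3.5 dB above the -25.5 dB threshold.
Before 7:1 compression the overshoot was 3.5 × 7 = 24.5 dB, so input = -25.5 + 24.5 = -1 dB.

-1 dB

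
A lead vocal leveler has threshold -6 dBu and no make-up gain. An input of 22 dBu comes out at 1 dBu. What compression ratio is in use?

Input overshoot = 22 − (-6) = 28 dB; output overshoot = 1 − (-6) = 7 dB.
Ratio = 28 / 7 = 4.

4:1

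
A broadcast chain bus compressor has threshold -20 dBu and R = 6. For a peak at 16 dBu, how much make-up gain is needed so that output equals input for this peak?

Overshoot 36 dB → 36/6 = 6 dB after compression, so the compressed level is -20 + 6 = -14 dBu.
Make-up = target − compressed = 16 − (-14) = 30 dB.

30 dB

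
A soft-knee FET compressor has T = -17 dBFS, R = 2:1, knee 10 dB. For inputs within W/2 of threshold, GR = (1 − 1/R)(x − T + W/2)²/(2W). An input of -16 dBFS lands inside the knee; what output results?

x − T + W/2 = -16 − (-17) + 5 = 6.
GR = (1 − 1/2) × 6² / 20 = 0.5 × 36 / 20 = 0.9 dB.
Output = -16 − 0.9 = -16.9 dBFS.

-16.9 dBFS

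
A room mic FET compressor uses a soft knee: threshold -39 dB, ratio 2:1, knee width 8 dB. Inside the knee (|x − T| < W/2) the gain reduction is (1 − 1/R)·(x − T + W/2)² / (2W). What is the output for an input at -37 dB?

x − T + W/2 = -37 − (-39) + 4 = 6.
GR = (1 − 1/2) × 6² / 16 = 0.5 × 36 / 16 = 1.125 dB.
Output = -37 − 1.125 = -38.125 dB.

-38.125 dB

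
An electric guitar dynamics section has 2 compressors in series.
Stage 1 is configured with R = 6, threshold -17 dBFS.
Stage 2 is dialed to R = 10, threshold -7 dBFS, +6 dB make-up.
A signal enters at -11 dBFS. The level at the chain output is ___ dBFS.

-10 dBFS

Stage 1: 6 dB above -17 dBFS, reduced 6:1 to 1 dB above → -16 dBFS.
Stage 2: -16 dBFS is at or below the -7 dBFS threshold — no compression; make-up brings it to -10 dBFS.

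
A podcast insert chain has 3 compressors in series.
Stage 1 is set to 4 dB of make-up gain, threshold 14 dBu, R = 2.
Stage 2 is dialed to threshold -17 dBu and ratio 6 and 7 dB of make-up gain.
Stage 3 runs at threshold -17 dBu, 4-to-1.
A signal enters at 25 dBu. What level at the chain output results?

-13.5625 dBu

Stage 1: 25 dBu is 11 dB over 14 dBu; at 2:1 that becomes 5.5 dB over, giving 19.5 dBu; +4 dB make-up → 23.5 dBu.
Stage 2: 40.5 dB above -17 dBu, reduced 6:1 to 6.75 dB above → -10.25 dBu; +7 dB make-up → -3.25 dBu.
Stage 3: -3.25 dBu is 13.75 dB over -17 dBu; at 4:1 that becomes 3.4375 dB over, giving -13.5625 dBu.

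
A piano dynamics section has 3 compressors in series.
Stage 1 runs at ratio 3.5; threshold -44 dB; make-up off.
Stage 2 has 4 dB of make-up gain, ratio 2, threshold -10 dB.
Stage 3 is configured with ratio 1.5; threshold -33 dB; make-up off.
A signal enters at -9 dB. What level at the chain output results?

-31 dB

Stage 1: 35 dB above -44 dB, reduced 3.5:1 to 10 dB above → -34 dB.
Stage 2: below threshold (-34 ≤ -10); passes unchanged; make-up brings it to -30 dB.
Stage 3: 3 dB above -33 dB, reduced 1.5:1 to 2 dB above → -31 dB.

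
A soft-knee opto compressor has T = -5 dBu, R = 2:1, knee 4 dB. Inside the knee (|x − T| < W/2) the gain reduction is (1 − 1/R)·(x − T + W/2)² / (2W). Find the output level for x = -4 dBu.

-4.5625 dBu

x − T + W/2 = -4 − (-5) + 2 = 3.
GR = (1 − 1/2) × 3² / 8 = 0.5 × 9 / 8 = 0.5625 dB.
Output = -4 − 0.5625 = -4.5625 dBu.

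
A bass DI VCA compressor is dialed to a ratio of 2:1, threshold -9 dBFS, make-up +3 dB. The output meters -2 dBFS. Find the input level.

Remove make-up: -2 − 3 = -5 dBFS.
Post-compression overshoot = -5 − (-9) = 4 dB.
Input overshoot = R × output overshoot = 8 dB → input = -9 + 8 = -1 dBFS.

-1 dBFS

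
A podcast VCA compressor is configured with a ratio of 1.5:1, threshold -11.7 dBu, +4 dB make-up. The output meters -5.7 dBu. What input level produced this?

-8.7 dBu

Before make-up, the level was -5.7 − 4 = -9.7 dBu.
Post-compression overshoot = -9.7 − (-11.7) = 2 dB.
Before 1.5:1 compression the overshoot was 2 × 1.5 = 3 dB, so input = -11.7 + 3 = -8.7 dBu.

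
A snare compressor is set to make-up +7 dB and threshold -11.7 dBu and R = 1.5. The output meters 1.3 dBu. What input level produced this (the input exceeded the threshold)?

Before make-up, the level was 1.3 − 7 = -5.7 dBu.
That's 6 dB above the -11.7 dBu threshold.
Undo the ratio: input overshoot = 6 × 1.5 = 9 dB, giving input = -2.7 dBu.

-2.7 dBu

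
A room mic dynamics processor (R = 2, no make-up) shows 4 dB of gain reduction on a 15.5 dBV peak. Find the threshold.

7.5 dBV

Input is 8 dB above T (since output overshoot × R = input overshoot: (11.5 − T)·2 = 15.5 − T gives T = 7.5 dBV).
Check: 7.5 + (15.5 − 7.5)/2 = 7.5 + 4 = 11.5 dBV. ✓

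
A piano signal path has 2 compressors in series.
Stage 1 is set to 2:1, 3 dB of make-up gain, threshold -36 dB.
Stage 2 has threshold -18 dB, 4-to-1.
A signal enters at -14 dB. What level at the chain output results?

-22 dB

Stage 1: -14 dB is 22 dB over -36 dB; at 2:1 that becomes 11 dB over, giving -25 dB; +3 dB make-up → -22 dB.
Stage 2: -22 dB ≤ -18 dB, so stage 2 doesn't engage; output -22 dB.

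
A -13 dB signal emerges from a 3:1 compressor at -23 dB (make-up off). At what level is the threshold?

-28 dB

Let T be the threshold. Output overshoot = (input overshoot)/R, so -23 − T = (-13 − T)/3.
3·(-23 − T) = -13 − T → 2·T = -69 − (-13) = -56.
T = -56/2 = -28 dB.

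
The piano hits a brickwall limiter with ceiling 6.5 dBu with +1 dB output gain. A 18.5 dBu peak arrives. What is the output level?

The limiter clamps the peak to its 6.5 dBu ceiling.
Output gain then adds 1 dB: 6.5 + 1 = 7.5 dBu.

7.5 dBu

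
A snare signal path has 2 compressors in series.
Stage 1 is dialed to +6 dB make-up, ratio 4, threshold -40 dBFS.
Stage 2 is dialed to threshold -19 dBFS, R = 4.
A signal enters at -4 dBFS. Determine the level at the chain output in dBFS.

Stage 1: overshoot 36 dB → 36/4 = 9 dB → -31 dBFS; +6 dB make-up → -25 dBFS.
Stage 2: -25 dBFS ≤ -19 dBFS, so stage 2 doesn't engage; output -25 dBFS.

-25 dBFS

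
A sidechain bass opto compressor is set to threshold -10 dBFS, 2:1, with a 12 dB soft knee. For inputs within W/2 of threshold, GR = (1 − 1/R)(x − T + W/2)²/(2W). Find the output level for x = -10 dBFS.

-10.75 dBFS

x − T + W/2 = -10 − (-10) + 6 = 6.
GR = (1 − 1/2) × 6² / 24 = 0.5 × 36 / 24 = 0.75 dB.
Output = -10 − 0.75 = -10.75 dBFS.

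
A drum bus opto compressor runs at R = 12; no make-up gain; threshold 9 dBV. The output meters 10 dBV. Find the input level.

21 dBV

Post-compression overshoot = 10 − 9 = 1 dB.
Before 12:1 compression the overshoot was 1 × 12 = 12 dB, so input = 9 + 12 = 21 dBV.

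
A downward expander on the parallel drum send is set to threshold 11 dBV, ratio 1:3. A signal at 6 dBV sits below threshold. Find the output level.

Undershoot = 11 − 6 = 5 dB.
At 1:3, that expands to 15 dB under threshold.
Output = 11 − 15 = -4 dBV.

-4 dBV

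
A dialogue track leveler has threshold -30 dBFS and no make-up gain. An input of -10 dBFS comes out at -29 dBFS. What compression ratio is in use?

20:1

Input overshoot = -10 − (-30) = 20 dB; output overshoot = -29 − (-30) = 1 dB.
Ratio = 20 / 1 = 20.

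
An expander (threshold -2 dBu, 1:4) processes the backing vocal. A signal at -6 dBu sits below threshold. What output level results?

-18 dBu

The input is 4 dB below the -2 dBu threshold.
A 1:4 expander multiplies undershoot by 4: 4 × 4 = 16 dB below threshold.
Output = -2 − 16 = -18 dBu.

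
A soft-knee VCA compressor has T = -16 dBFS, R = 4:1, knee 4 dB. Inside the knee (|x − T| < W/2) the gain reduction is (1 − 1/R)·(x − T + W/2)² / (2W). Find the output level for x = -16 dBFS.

x − T + W/2 = -16 − (-16) + 2 = 2.
GR = (1 − 1/4) × 2² / 8 = 0.75 × 4 / 8 = 0.375 dB.
Output = -16 − 0.375 = -16.375 dBFS.

-16.375 dBFS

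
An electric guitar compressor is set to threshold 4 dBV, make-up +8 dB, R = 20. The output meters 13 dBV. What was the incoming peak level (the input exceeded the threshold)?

Before make-up, the level was 13 − 8 = 5 dBV.
That's 1 dB above the 4 dBV threshold.
Undo the ratio: input overshoot = 1 × 20 = 20 dB, giving input = 24 dBV.

24 dBV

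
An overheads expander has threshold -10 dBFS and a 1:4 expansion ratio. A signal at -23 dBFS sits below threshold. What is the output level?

-62 dBFS

Below threshold, a 1:4 expander applies gain = (4−1)×(T − x) of attenuation.
(4−1) × 13 = 39 dB, so output = -23 − 39 = -62 dBFS.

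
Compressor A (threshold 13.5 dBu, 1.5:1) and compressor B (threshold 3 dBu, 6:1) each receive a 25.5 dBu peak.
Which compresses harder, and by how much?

B, by 14.75 dB

A: overshoot 12 dB → output overshoot 8 dB → GR 4 dB.
B: overshoot 22.5 dB → output overshoot 3.75 dB → GR 18.75 dB.
Difference: 14.75 dB in favour of B.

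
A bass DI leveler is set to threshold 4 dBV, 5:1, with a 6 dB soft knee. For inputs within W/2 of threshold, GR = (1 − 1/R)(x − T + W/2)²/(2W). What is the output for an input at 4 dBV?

x − T + W/2 = 4 − 4 + 3 = 3.
GR = (1 − 1/5) × 3² / 12 = 0.8 × 9 / 12 = 0.6 dB.
Output = 4 − 0.6 = 3.4 dBV.

3.4 dBV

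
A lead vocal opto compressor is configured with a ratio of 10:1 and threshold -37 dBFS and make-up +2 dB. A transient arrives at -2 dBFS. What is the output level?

-31.5 dBFS

-2 dBFS sits 35 dB over threshold.
The 35 dB excess becomes 3.5 dB after 10:1 reduction.
That puts the output at -33.5 dBFS; make-up adds 2 dB, giving -31.5 dBFS.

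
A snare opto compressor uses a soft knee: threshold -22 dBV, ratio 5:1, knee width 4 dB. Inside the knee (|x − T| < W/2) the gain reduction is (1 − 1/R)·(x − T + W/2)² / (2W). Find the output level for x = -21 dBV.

x − T + W/2 = -21 − (-22) + 2 = 3.
GR = (1 − 1/5) × 3² / 8 = 0.8 × 9 / 8 = 0.9 dB.
Output = -21 − 0.9 = -21.9 dBV.

-21.9 dBV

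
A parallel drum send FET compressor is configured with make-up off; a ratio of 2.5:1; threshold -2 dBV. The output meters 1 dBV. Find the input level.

The compressed level sits 1 − (-2) = 3 dB over threshold.
Input overshoot = R × output overshoot = 7.5 dB → input = -2 + 7.5 = 5.5 dBV.

5.5 dBV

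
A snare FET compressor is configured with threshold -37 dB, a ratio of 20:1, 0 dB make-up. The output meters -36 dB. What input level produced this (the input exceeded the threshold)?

Post-compression overshoot = -36 − (-37) = 1 dB.
Undo the ratio: input overshoot = 1 × 20 = 20 dB, giving input = -17 dB.

-17 dB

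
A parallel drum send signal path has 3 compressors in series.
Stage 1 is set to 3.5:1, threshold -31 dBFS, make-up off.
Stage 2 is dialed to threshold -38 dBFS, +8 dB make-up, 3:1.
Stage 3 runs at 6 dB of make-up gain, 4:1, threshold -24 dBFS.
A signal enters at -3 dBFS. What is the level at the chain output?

-19 dBFS

Stage 1: 28 dB above -31 dBFS, reduced 3.5:1 to 8 dB above → -23 dBFS.
Stage 2: -23 dBFS is 15 dB over -38 dBFS; at 3:1 that becomes 5 dB over, giving -33 dBFS; +8 dB make-up → -25 dBFS.
Stage 3: below threshold (-25 ≤ -24); passes unchanged; make-up brings it to -19 dBFS.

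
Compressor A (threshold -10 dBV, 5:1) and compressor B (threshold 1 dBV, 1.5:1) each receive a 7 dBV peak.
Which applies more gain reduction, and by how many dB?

A: GR = 17 − 17/5 = 13.6 dB.
B: GR = 6 − 6/1.5 = 2 dB.
A reduces 11.6 dB more.

A, by 11.6 dB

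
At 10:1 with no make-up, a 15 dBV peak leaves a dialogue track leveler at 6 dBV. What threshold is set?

5 dBV

Input is 10 dB above T (since output overshoot × R = input overshoot: (6 − T)·10 = 15 − T gives T = 5 dBV).
Check: 5 + (15 − 5)/10 = 5 + 1 = 6 dBV. ✓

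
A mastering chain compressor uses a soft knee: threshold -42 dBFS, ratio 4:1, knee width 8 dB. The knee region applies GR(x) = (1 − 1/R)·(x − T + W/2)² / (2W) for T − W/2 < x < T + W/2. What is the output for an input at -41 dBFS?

x − T + W/2 = -41 − (-42) + 4 = 5.
GR = (1 − 1/4) × 5² / 16 = 0.75 × 25 / 16 = 1.171875 dB.
Output = -41 − 1.171875 = -42.171875 dBFS.

-42.171875 dBFS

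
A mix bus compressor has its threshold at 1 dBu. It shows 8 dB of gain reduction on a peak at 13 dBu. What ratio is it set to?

3:1

Input overshoot = 13 − 1 = 12 dB.
Output overshoot = 12 − 8 = 4 dB.
Ratio = input overshoot / output overshoot = 12 / 4 = 3.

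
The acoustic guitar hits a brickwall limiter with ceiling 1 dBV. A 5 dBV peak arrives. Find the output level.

1 dBV

A brickwall limiter is an ∞:1 compressor: any input above the ceiling is clamped to 1 dBV.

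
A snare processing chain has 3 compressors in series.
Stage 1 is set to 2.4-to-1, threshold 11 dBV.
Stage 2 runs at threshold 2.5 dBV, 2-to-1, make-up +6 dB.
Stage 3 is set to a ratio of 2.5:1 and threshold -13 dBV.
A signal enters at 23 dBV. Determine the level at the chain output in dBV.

Stage 1: overshoot 12 dB → 12/2.4 = 5 dB → 16 dBV.
Stage 2: overshoot 13.5 dB → 13.5/2 = 6.75 dB → 9.25 dBV; +6 dB make-up → 15.25 dBV.
Stage 3: 28.25 dB above -13 dBV, reduced 2.5:1 to 11.3 dB above → -1.7 dBV.

-1.7 dBV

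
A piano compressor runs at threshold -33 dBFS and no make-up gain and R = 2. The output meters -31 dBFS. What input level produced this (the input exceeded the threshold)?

That's 2 dB above the -33 dBFS threshold.
Undo the ratio: input overshoot = 2 × 2 = 4 dB, giving input = -29 dBFS.

-29 dBFS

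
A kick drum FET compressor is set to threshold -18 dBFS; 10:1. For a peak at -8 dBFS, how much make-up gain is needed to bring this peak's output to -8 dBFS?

The peak compresses to -18 + 10/10 = -17 dBFS.
To reach -8 dBFS requires -8 − (-17) = 9 dB of make-up.

9 dB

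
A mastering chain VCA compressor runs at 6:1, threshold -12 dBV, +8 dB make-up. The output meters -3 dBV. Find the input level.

Before make-up, the level was -3 − 8 = -11 dBV.
That's 1 dB above the -12 dBV threshold.
Before 6:1 compression the overshoot was 1 × 6 = 6 dB, so input = -12 + 6 = -6 dBV.

-6 dBV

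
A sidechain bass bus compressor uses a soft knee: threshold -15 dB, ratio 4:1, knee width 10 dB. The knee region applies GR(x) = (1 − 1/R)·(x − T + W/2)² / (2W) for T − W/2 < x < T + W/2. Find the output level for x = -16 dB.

-16.6 dB

x − T + W/2 = -16 − (-15) + 5 = 4.
GR = (1 − 1/4) × 4² / 20 = 0.75 × 16 / 20 = 0.6 dB.
Output = -16 − 0.6 = -16.6 dB.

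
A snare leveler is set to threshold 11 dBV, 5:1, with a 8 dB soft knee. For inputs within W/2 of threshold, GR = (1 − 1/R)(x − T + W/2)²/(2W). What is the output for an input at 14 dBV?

11.55 dBV

x − T + W/2 = 14 − 11 + 4 = 7.
GR = (1 − 1/5) × 7² / 16 = 0.8 × 49 / 16 = 2.45 dB.
Output = 14 − 2.45 = 11.55 dBV.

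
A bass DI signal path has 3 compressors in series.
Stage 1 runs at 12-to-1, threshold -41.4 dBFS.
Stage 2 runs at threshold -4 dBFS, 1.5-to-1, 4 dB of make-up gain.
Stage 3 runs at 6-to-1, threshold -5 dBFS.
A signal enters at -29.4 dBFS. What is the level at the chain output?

Stage 1: overshoot 12 dB → 12/12 = 1 dB → -40.4 dBFS.
Stage 2: -40.4 dBFS ≤ -4 dBFS, so stage 2 doesn't engage; make-up brings it to -36.4 dBFS.
Stage 3: -36.4 dBFS is at or below the -5 dBFS threshold — no compression; output -36.4 dBFS.

-36.4 dBFS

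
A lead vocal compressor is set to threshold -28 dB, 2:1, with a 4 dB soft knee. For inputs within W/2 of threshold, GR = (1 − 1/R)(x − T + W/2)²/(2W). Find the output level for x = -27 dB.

x − T + W/2 = -27 − (-28) + 2 = 3.
GR = (1 − 1/2) × 3² / 8 = 0.5 × 9 / 8 = 0.5625 dB.
Output = -27 − 0.5625 = -27.5625 dB.

-27.5625 dB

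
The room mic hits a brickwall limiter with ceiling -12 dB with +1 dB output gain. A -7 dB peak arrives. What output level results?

-11 dB

The limiter clamps the peak to its -12 dB ceiling.
Output gain then adds 1 dB: -12 + 1 = -11 dB.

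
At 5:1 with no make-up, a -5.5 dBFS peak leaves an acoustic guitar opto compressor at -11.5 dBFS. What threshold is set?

-13 dBFS

Input is 7.5 dB above T (since output overshoot × R = input overshoot: (-11.5 − T)·5 = -5.5 − T gives T = -13 dBFS).
Check: -13 + (-5.5 − (-13))/5 = -13 + 1.5 = -11.5 dBFS. ✓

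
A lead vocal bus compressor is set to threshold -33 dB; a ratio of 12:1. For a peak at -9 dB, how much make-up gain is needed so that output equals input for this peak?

22 dB

Overshoot 24 dB → 24/12 = 2 dB after compression, so the compressed level is -33 + 2 = -31 dB.
Make-up = target − compressed = -9 − (-31) = 22 dB.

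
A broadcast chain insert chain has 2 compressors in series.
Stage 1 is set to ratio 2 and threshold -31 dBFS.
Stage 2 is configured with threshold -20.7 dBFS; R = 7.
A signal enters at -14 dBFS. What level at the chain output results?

Stage 1: overshoot 17 dB → 17/2 = 8.5 dB → -22.5 dBFS.
Stage 2: below threshold (-22.5 ≤ -20.7); passes unchanged; output -22.5 dBFS.

-22.5 dBFS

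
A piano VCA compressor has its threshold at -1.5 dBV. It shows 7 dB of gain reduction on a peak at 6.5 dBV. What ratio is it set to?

Input overshoot = 6.5 − (-1.5) = 8 dB.
Output overshoot = 8 − 7 = 1 dB.
Ratio = input overshoot / output overshoot = 8 / 1 = 8.

8:1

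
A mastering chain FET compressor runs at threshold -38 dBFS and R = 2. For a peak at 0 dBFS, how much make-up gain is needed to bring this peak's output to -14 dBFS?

5 dB

The peak compresses to -38 + 38/2 = -19 dBFS.
To reach -14 dBFS requires -14 − (-19) = 5 dB of make-up.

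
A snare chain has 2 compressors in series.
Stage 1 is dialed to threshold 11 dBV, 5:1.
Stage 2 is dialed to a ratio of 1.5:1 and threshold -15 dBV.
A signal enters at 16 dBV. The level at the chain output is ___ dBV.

3 dBV

Stage 1: overshoot 5 dB → 5/5 = 1 dB → 12 dBV.
Stage 2: 27 dB above -15 dBV, reduced 1.5:1 to 18 dB above → 3 dBV.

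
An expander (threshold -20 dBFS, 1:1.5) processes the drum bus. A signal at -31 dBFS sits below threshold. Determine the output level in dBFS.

-36.5 dBFS

Undershoot = (-20) − (-31) = 11 dB.
At 1:1.5, that expands to 16.5 dB under threshold.
Output = -20 − 16.5 = -36.5 dBFS.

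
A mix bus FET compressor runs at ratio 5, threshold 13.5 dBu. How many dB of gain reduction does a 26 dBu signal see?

10 dB

26 dBu exceeds the threshold by 12.5 dB.
After 5:1 compression the overshoot becomes 12.5/5 = 2.5 dB.
Gain reduction = 12.5 − 2.5 = 10 dB.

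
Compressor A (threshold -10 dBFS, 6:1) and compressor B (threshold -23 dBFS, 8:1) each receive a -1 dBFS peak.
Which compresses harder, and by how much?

B, by 11.75 dB

A: overshoot 9 dB → output overshoot 1.5 dB → GR 7.5 dB.
B: overshoot 22 dB → output overshoot 2.75 dB → GR 19.25 dB.
B reduces 11.75 dB more.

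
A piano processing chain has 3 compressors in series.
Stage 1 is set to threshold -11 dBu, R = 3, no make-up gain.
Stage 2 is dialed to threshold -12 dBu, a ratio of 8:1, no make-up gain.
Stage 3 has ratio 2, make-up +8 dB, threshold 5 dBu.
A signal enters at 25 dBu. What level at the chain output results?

-2.375 dBu

Stage 1: overshoot 36 dB → 36/3 = 12 dB → 1 dBu.
Stage 2: overshoot 13 dB → 13/8 = 1.625 dB → -10.375 dBu.
Stage 3: below threshold (-10.375 ≤ 5); passes unchanged; make-up brings it to -2.375 dBu.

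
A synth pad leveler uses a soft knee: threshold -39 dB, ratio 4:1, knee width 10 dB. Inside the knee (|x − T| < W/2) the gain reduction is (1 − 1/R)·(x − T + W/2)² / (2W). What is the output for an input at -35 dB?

-38.0375 dB

x − T + W/2 = -35 − (-39) + 5 = 9.
GR = (1 − 1/4) × 9² / 20 = 0.75 × 81 / 20 = 3.0375 dB.
Output = -35 − 3.0375 = -38.0375 dB.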